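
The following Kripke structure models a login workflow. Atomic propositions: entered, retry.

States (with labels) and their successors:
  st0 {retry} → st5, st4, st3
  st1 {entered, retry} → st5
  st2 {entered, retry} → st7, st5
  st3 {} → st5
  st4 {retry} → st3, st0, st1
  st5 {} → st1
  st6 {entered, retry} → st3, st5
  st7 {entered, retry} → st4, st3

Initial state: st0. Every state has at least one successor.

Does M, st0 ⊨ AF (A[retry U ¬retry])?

Violated

States satisfying A[retry U ¬retry]: {st1, st3, st5, st6}.
States satisfying AF (A[retry U ¬retry]): {st1, st3, st5, st6}.
There is a path from st0 along which A[retry U ¬retry] never holds.
st0 ∉ Sat(AF (A[retry U ¬retry])).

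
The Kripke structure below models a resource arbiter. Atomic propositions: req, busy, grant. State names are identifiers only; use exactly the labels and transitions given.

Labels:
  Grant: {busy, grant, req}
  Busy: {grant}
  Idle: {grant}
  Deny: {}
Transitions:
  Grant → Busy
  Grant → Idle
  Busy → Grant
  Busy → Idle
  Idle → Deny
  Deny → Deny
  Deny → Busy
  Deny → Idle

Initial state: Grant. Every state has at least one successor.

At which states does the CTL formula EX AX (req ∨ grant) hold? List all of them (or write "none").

{Grant, Busy, Deny}

States satisfying AX (req ∨ grant): {Grant, Busy}.
States satisfying EX AX (req ∨ grant): {Grant, Busy, Deny}.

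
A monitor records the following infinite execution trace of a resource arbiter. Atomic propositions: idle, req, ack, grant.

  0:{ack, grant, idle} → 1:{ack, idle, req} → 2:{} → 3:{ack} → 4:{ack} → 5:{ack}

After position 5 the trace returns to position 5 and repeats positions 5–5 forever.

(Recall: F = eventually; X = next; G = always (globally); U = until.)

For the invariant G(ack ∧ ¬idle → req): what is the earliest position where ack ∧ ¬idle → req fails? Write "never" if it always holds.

3

Check ack ∧ ¬idle → req at each position in order: 0 ✓, 1 ✓, 2 ✓.
At position 3 the labels are {ack}, so ack ∧ ¬idle → req is false there. This is the first violation.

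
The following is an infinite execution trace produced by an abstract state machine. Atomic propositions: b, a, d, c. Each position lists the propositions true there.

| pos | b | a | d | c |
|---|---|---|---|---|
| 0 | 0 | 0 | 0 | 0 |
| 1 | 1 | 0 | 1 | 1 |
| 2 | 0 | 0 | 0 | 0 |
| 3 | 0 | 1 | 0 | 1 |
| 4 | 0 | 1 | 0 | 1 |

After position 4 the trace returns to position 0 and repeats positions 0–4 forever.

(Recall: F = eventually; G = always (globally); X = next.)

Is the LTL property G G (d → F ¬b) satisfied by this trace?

G (d → F ¬b) holds at every position 0..4, and those are all positions ever visited, so G G (d → F ¬b) holds.

Yes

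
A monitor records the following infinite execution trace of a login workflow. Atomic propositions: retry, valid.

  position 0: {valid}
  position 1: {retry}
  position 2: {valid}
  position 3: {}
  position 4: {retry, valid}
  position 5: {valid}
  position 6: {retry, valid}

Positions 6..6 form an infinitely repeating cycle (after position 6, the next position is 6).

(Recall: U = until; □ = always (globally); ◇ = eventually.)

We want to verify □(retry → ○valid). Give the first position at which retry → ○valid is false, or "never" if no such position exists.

never

retry → ○valid holds at every position 0..6, and those are all the positions the trace ever visits, so the invariant □(retry → ○valid) is never violated.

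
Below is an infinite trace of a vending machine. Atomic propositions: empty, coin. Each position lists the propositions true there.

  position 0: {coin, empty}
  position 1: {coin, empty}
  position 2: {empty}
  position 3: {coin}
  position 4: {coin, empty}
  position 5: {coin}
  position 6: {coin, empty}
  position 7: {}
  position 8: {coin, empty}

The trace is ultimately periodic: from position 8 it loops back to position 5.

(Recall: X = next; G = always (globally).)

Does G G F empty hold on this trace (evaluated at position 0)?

Satisfied

G F empty holds at every position 0..8, and those are all positions ever visited, so G G F empty holds.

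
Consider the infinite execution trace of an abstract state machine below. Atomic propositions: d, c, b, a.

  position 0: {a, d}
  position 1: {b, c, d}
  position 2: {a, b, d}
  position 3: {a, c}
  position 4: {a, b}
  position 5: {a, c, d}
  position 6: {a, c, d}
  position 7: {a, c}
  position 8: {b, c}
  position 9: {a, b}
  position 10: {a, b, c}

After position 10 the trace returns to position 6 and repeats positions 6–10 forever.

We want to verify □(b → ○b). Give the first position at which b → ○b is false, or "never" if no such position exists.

2

Check b → ○b at each position in order: 0 ✓, 1 ✓.
At position 2 the labels are {a, b, d} and the next position 3 has {a, c}, so b → ○b is false there. This is the first violation.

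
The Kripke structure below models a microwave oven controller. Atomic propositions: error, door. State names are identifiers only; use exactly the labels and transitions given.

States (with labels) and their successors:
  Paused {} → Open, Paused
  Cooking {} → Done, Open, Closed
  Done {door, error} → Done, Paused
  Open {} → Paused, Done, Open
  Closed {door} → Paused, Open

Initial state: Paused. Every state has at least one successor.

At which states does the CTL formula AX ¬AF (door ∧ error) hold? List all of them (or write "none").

{Paused, Closed}

States satisfying ¬AF (door ∧ error): {Paused, Cooking, Open, Closed}.
States satisfying AX ¬AF (door ∧ error): {Paused, Closed}.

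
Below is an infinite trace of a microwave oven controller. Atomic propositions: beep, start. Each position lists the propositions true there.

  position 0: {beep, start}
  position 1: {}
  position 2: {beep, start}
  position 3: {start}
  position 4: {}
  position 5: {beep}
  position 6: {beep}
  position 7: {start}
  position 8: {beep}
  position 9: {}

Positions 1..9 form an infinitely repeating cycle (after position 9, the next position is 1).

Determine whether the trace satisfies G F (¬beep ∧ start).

Holds

F (¬beep ∧ start) holds at every position 0..9, and those are all positions ever visited, so G F (¬beep ∧ start) holds.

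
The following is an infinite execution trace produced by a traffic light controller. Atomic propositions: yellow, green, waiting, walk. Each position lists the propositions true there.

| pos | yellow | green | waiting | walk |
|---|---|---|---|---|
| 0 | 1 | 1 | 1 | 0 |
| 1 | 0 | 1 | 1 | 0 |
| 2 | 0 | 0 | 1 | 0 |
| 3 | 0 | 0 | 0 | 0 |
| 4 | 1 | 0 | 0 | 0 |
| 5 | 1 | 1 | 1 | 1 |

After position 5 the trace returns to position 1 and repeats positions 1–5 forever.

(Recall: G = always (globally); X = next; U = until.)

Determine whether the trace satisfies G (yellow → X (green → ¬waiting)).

Violated

yellow → X (green → ¬waiting) must hold at every position from 0 onward. It fails at position 0, so G (yellow → X (green → ¬waiting)) is false.
Positions where yellow holds: 0, 4, 5.
Check X (green → ¬waiting) at each: 0→fails, 4→fails, 5→fails.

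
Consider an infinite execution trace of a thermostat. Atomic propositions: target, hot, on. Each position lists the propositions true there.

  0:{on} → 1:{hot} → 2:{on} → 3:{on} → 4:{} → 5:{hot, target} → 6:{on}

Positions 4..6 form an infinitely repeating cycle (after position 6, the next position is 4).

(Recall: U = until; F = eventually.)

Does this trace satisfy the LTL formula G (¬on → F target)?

¬on → F target holds at every position 0..6, and those are all positions ever visited, so G (¬on → F target) holds.
Positions where ¬on holds: 1, 4, 5.
Check F target at each: 1→ok, 4→ok, 5→ok.

Yes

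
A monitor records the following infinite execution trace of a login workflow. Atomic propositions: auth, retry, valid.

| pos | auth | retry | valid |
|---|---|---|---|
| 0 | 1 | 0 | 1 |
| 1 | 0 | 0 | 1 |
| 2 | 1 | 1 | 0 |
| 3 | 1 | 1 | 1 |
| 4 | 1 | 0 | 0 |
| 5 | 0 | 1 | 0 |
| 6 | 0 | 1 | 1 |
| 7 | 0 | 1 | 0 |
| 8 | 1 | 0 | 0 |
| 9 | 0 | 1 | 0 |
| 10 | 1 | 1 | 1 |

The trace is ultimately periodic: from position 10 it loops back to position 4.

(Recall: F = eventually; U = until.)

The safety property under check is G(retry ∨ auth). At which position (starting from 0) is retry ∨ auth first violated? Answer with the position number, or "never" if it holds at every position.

Check retry ∨ auth at each position in order: 0 ✓.
At position 1 the labels are {valid}, so retry ∨ auth is false there. This is the first violation.

1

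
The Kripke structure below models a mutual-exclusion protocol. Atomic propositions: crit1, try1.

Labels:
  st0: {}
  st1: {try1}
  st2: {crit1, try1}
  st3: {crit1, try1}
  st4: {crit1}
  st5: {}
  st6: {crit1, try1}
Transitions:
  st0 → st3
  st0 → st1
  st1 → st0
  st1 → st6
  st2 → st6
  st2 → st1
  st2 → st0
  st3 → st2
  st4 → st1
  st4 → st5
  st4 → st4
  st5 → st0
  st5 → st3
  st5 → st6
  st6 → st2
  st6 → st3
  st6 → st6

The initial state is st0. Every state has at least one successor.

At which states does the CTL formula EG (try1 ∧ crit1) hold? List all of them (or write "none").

{st2, st3, st6}

States satisfying try1 ∧ crit1: {st2, st3, st6}.
States satisfying EG (try1 ∧ crit1): {st2, st3, st6}.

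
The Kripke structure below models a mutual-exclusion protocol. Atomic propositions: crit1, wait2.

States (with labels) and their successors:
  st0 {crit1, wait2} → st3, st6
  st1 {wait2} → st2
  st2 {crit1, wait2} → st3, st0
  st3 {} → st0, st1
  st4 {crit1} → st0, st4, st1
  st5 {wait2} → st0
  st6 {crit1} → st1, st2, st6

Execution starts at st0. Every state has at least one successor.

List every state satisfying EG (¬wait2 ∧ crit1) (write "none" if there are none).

States satisfying ¬wait2 ∧ crit1: {st4, st6}.
States satisfying EG (¬wait2 ∧ crit1): {st4, st6}.

{st4, st6}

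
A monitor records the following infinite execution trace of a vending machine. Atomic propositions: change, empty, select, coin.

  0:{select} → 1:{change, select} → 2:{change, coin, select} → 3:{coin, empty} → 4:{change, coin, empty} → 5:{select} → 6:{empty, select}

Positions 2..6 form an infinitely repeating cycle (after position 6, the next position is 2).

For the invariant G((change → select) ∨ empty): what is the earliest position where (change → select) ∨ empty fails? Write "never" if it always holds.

never

(change → select) ∨ empty holds at every position 0..6, and those are all the positions the trace ever visits, so the invariant G((change → select) ∨ empty) is never violated.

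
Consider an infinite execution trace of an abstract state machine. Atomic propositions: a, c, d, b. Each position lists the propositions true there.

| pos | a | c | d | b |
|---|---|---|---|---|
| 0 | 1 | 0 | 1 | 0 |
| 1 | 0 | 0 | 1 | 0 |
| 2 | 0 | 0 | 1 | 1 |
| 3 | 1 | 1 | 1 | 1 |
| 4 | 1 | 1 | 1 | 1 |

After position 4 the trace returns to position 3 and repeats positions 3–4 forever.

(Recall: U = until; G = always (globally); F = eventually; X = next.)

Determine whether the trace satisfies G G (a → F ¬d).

Does not hold

G (a → F ¬d) must hold at every position from 0 onward. It fails at position 0, so G G (a → F ¬d) is false.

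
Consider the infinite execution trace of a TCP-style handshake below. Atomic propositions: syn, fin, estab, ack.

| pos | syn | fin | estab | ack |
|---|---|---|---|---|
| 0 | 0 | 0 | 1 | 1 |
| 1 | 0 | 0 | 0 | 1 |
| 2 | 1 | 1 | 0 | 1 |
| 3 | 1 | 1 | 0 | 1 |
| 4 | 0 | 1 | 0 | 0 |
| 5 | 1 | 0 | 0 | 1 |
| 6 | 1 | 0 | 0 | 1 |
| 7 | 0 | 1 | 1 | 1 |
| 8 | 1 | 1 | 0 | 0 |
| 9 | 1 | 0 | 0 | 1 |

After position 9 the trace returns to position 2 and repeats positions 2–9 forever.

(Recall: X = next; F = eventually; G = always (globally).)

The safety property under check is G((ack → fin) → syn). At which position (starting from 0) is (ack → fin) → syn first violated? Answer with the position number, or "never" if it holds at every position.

Check (ack → fin) → syn at each position in order: 0 ✓, 1 ✓, 2 ✓, 3 ✓.
At position 4 the labels are {fin}, so (ack → fin) → syn is false there. This is the first violation.

4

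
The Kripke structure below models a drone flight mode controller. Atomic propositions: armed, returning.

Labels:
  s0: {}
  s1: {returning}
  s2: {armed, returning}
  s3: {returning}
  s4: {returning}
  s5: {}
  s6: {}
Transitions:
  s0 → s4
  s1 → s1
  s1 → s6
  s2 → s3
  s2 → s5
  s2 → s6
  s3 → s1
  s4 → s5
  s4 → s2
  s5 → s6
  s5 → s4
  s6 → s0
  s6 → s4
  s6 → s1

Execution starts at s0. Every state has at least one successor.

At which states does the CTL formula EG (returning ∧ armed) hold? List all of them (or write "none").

none

States satisfying returning ∧ armed: {s2}.
States satisfying EG (returning ∧ armed): ∅.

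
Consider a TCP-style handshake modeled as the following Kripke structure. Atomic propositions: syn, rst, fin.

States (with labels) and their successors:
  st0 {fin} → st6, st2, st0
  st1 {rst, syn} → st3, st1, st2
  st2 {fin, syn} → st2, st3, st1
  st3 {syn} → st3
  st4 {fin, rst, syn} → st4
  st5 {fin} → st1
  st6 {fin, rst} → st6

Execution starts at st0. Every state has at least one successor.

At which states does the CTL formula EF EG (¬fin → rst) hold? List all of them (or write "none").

States satisfying EG (¬fin → rst): {st0, st1, st2, st4, st5, st6}.
States satisfying EF EG (¬fin → rst): {st0, st1, st2, st4, st5, st6}.

{st0, st1, st2, st4, st5, st6}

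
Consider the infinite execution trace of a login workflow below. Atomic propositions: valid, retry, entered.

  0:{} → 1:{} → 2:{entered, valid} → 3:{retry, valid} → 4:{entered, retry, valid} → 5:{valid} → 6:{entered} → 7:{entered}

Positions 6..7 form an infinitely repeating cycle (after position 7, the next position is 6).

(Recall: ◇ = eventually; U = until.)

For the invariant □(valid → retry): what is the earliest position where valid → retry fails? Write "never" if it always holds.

Check valid → retry at each position in order: 0 ✓, 1 ✓.
At position 2 the labels are {entered, valid}, so valid → retry is false there. This is the first violation.

2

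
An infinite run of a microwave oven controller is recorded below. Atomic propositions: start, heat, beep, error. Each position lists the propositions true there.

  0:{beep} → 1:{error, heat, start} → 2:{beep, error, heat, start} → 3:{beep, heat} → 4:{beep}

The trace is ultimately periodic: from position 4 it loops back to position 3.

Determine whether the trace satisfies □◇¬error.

◇¬error holds at every position 0..4, and those are all positions ever visited, so □◇¬error holds.

Yes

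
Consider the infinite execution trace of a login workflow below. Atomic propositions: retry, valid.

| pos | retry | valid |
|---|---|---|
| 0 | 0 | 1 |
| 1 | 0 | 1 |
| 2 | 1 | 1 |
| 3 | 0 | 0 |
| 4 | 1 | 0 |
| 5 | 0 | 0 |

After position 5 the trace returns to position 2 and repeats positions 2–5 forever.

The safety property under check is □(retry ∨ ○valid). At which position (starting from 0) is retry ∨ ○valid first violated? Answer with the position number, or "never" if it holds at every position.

Check retry ∨ ○valid at each position in order: 0 ✓, 1 ✓, 2 ✓.
At position 3 the labels are {} and the next position 4 has {retry}, so retry ∨ ○valid is false there. This is the first violation.

3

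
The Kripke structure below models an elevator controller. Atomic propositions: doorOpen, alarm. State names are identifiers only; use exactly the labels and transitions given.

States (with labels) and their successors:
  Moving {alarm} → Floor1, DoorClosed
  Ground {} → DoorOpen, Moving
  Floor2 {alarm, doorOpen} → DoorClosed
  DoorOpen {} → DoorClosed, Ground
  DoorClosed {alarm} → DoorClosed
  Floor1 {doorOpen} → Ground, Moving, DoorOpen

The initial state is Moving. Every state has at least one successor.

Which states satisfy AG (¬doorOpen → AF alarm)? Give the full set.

States satisfying ¬doorOpen → AF alarm: {Moving, Floor2, DoorClosed, Floor1}.
States satisfying AG (¬doorOpen → AF alarm): {Floor2, DoorClosed}.

{Floor2, DoorClosed}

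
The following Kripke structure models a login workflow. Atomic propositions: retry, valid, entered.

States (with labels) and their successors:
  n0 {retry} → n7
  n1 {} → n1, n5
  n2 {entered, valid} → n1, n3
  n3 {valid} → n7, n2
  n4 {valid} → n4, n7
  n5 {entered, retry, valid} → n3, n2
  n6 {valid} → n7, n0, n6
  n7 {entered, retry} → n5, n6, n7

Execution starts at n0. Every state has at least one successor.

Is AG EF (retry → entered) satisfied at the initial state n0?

States satisfying EF (retry → entered): {n0, n1, n2, n3, n4, n5, n6, n7}.
States satisfying AG EF (retry → entered): {n0, n1, n2, n3, n4, n5, n6, n7}.
Every state reachable from n0 satisfies EF (retry → entered).
n0 ∈ Sat(AG EF (retry → entered)).

Holds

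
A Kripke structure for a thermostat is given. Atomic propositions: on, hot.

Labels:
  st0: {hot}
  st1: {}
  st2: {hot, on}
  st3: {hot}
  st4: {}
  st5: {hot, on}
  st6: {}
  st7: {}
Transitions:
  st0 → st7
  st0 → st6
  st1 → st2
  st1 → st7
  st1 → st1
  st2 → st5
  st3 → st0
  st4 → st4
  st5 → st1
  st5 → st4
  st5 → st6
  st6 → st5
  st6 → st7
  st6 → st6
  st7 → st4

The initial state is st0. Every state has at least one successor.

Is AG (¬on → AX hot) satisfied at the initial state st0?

States satisfying ¬on → AX hot: {st2, st3, st5}.
States satisfying AG (¬on → AX hot): ∅.
st0 is reachable from st0 and violates ¬on → AX hot, so AG fails at st0.
st0 ∉ Sat(AG (¬on → AX hot)).

Violated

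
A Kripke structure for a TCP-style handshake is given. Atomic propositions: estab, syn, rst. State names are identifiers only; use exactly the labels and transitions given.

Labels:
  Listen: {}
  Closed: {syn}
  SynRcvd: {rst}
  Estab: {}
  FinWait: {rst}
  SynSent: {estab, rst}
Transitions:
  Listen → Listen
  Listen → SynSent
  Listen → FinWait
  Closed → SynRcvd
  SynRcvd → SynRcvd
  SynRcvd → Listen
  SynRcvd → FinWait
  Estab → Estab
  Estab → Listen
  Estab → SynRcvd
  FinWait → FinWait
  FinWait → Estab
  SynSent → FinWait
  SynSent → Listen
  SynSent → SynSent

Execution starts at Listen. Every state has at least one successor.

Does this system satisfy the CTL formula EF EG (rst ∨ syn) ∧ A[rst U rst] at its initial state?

States satisfying EG (rst ∨ syn): {Closed, SynRcvd, FinWait, SynSent}.
States satisfying EF EG (rst ∨ syn): {Listen, Closed, SynRcvd, Estab, FinWait, SynSent}.
States satisfying rst: {SynRcvd, FinWait, SynSent}.
States satisfying A[rst U rst]: {SynRcvd, FinWait, SynSent}.
States satisfying EF EG (rst ∨ syn) ∧ A[rst U rst]: {SynRcvd, FinWait, SynSent}.
Listen ∉ Sat(EF EG (rst ∨ syn) ∧ A[rst U rst]).

Violated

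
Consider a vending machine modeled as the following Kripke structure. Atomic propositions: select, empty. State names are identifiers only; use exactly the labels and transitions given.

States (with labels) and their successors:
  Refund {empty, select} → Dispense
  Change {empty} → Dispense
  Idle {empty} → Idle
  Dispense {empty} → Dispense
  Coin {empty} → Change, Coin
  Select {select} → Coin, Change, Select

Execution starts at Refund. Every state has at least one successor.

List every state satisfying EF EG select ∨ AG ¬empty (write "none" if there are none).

States satisfying EG select: {Select}.
States satisfying EF EG select: {Select}.
States satisfying ¬empty: {Select}.
States satisfying AG ¬empty: ∅.
States satisfying EF EG select ∨ AG ¬empty: {Select}.

{Select}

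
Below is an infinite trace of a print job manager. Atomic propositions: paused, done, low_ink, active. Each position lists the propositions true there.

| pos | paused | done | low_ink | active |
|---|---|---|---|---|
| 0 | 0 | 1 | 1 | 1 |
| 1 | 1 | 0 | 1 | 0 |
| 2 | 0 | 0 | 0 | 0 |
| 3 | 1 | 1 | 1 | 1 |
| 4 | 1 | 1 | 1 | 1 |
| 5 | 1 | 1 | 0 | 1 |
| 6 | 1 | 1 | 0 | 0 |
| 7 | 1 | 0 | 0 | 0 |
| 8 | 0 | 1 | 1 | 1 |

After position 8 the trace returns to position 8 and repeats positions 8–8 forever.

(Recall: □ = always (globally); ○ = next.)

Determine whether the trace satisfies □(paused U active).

paused U active must hold at every position from 0 onward. It fails at position 1, so □(paused U active) is false.

Violated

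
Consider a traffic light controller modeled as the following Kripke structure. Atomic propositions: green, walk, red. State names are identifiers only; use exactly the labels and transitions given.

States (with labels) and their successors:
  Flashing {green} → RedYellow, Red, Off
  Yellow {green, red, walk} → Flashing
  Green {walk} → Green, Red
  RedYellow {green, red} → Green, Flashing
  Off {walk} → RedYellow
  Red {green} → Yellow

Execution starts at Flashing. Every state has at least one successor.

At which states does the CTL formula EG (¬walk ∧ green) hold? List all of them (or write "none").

{Flashing, RedYellow}

States satisfying ¬walk ∧ green: {Flashing, RedYellow, Red}.
States satisfying EG (¬walk ∧ green): {Flashing, RedYellow}.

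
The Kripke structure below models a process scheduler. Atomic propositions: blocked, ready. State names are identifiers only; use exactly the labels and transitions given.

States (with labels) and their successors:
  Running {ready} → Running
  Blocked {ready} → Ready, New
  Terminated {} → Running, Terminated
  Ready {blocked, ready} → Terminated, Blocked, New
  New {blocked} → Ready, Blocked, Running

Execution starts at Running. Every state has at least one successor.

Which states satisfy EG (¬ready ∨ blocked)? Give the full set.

{Terminated, Ready, New}

States satisfying ¬ready ∨ blocked: {Terminated, Ready, New}.
States satisfying EG (¬ready ∨ blocked): {Terminated, Ready, New}.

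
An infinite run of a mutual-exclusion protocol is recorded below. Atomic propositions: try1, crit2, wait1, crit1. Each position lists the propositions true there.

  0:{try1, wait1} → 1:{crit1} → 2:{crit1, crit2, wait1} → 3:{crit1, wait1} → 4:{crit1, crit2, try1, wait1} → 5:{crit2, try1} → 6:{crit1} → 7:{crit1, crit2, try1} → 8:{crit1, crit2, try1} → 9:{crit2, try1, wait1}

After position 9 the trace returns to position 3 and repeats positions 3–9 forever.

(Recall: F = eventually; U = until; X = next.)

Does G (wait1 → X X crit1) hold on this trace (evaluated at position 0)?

Violated

wait1 → X X crit1 must hold at every position from 0 onward. It fails at position 3, so G (wait1 → X X crit1) is false.
Positions where wait1 holds: 0, 2, 3, 4, 9.
Check X X crit1 at each: 0→ok, 2→ok, 3→fails, 4→ok, 9→ok.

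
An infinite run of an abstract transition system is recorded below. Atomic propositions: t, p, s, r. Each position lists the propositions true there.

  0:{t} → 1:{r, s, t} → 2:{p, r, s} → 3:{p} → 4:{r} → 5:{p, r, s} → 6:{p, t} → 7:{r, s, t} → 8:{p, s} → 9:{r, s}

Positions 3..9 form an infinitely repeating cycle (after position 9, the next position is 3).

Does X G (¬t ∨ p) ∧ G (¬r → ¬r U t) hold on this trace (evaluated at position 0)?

Violated

The position after 0 is 1; G (¬t ∨ p) is false there.
¬r → ¬r U t must hold at every position from 0 onward. It fails at position 3, so G (¬r → ¬r U t) is false.
Positions where ¬r holds: 0, 3, 6, 8.
Check ¬r U t at each: 0→ok, 3→fails, 6→ok, 8→fails.
At position 0: X G (¬t ∨ p) is false; G (¬r → ¬r U t) is false; so X G (¬t ∨ p) ∧ G (¬r → ¬r U t) is false.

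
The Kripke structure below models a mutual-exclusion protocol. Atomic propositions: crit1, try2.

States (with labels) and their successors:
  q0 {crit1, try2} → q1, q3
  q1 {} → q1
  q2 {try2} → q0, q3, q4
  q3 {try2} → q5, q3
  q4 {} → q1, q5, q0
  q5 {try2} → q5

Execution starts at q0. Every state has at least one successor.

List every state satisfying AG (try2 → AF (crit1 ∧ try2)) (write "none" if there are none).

{q1}

States satisfying try2 → AF (crit1 ∧ try2): {q0, q1, q4}.
States satisfying AG (try2 → AF (crit1 ∧ try2)): {q1}.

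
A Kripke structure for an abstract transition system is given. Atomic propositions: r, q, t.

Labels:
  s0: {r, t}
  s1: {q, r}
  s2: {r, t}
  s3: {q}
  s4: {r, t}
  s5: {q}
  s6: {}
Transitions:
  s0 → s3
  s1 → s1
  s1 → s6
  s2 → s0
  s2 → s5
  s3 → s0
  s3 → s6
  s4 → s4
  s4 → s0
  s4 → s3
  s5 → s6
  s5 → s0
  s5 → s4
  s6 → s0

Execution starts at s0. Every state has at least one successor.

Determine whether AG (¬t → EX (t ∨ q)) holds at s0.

States satisfying ¬t → EX (t ∨ q): {s0, s1, s2, s3, s4, s5, s6}.
States satisfying AG (¬t → EX (t ∨ q)): {s0, s1, s2, s3, s4, s5, s6}.
Every state reachable from s0 satisfies ¬t → EX (t ∨ q).
s0 ∈ Sat(AG (¬t → EX (t ∨ q))).

Satisfied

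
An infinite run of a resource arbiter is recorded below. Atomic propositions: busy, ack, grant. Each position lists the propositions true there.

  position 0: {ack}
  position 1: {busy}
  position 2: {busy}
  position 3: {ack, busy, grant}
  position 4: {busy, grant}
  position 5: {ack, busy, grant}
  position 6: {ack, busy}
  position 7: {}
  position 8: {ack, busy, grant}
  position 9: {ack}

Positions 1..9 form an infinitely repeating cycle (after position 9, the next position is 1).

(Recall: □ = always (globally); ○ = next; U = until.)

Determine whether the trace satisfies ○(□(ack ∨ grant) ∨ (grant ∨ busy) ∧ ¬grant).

The position after 0 is 1; □(ack ∨ grant) ∨ (grant ∨ busy) ∧ ¬grant is true there.

Holds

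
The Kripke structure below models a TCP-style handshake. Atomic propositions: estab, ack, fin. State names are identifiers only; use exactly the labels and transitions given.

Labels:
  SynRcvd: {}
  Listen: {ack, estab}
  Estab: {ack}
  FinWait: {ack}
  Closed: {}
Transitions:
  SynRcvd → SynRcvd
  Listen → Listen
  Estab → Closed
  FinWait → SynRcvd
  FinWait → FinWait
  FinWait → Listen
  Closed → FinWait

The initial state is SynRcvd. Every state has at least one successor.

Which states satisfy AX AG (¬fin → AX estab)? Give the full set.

{Listen}

States satisfying AG (¬fin → AX estab): {Listen}.
States satisfying AX AG (¬fin → AX estab): {Listen}.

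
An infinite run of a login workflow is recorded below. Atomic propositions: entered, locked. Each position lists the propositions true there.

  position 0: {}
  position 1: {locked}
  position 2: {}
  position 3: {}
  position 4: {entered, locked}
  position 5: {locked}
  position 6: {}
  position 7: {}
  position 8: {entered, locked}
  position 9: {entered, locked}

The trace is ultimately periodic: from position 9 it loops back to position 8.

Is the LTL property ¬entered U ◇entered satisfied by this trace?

Walking from position 0: ◇entered first holds at position 0, and ¬entered holds at every earlier position along the way, so ¬entered U ◇entered holds.

Satisfied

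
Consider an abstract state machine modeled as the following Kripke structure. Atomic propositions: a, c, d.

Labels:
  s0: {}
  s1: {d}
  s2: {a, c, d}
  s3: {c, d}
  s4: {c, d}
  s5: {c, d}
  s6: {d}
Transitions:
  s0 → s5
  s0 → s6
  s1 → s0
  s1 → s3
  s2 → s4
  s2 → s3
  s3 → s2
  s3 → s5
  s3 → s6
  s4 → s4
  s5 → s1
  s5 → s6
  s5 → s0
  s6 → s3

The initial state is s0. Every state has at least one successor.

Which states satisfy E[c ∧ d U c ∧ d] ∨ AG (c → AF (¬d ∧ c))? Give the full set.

States satisfying c ∧ d: {s2, s3, s4, s5}.
States satisfying E[c ∧ d U c ∧ d]: {s2, s3, s4, s5}.
States satisfying c → AF (¬d ∧ c): {s0, s1, s6}.
States satisfying AG (c → AF (¬d ∧ c)): ∅.
States satisfying E[c ∧ d U c ∧ d] ∨ AG (c → AF (¬d ∧ c)): {s2, s3, s4, s5}.

{s2, s3, s4, s5}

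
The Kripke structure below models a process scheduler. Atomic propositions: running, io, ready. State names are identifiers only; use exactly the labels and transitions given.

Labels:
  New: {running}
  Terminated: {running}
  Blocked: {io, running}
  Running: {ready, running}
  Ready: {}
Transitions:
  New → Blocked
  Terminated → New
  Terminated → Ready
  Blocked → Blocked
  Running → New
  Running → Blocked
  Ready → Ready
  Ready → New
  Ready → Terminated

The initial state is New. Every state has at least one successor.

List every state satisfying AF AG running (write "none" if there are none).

{New, Blocked, Running}

States satisfying AG running: {New, Blocked, Running}.
States satisfying AF AG running: {New, Blocked, Running}.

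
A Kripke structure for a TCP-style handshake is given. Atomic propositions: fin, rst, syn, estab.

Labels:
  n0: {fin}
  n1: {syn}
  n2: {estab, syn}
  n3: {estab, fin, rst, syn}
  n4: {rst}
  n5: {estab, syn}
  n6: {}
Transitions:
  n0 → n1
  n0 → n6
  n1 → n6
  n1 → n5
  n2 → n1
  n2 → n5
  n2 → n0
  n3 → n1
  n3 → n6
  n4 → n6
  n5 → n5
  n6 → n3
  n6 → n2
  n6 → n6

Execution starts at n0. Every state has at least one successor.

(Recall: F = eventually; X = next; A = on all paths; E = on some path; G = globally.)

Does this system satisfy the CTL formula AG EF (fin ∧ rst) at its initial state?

No

States satisfying EF (fin ∧ rst): {n0, n1, n2, n3, n4, n6}.
States satisfying AG EF (fin ∧ rst): ∅.
n5 is reachable from n0 and violates EF (fin ∧ rst), so AG fails at n0.
n0 ∉ Sat(AG EF (fin ∧ rst)).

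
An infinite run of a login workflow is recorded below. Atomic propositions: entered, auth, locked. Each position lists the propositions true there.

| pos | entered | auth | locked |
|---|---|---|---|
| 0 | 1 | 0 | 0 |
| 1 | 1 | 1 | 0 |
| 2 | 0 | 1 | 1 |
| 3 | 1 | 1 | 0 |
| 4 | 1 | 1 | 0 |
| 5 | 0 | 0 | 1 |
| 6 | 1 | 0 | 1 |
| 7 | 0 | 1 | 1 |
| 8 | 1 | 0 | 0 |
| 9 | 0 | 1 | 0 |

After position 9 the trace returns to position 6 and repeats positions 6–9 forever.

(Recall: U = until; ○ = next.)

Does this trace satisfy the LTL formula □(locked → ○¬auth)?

locked → ○¬auth must hold at every position from 0 onward. It fails at position 2, so □(locked → ○¬auth) is false.
Positions where locked holds: 2, 5, 6, 7.
Check ○¬auth at each: 2→fails, 5→ok, 6→fails, 7→ok.

Violated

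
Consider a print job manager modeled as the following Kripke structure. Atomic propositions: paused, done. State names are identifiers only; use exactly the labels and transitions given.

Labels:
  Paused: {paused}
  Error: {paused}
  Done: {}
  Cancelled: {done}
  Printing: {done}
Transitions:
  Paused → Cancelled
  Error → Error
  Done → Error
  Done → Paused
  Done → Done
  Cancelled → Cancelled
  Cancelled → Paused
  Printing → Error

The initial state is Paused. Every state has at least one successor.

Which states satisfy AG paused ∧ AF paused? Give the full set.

States satisfying paused: {Paused, Error}.
States satisfying AG paused: {Error}.
States satisfying AF paused: {Paused, Error, Printing}.
States satisfying AG paused ∧ AF paused: {Error}.

{Error}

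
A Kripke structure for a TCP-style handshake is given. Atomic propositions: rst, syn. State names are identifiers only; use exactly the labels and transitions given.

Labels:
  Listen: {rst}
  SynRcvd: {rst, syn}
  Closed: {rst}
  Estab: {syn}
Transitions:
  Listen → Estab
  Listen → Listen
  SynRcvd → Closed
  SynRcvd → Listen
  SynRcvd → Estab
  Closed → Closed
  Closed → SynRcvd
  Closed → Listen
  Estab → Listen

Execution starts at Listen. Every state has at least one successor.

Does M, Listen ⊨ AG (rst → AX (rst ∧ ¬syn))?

No

States satisfying rst → AX (rst ∧ ¬syn): {Estab}.
States satisfying AG (rst → AX (rst ∧ ¬syn)): ∅.
Listen is reachable from Listen and violates rst → AX (rst ∧ ¬syn), so AG fails at Listen.
Listen ∉ Sat(AG (rst → AX (rst ∧ ¬syn))).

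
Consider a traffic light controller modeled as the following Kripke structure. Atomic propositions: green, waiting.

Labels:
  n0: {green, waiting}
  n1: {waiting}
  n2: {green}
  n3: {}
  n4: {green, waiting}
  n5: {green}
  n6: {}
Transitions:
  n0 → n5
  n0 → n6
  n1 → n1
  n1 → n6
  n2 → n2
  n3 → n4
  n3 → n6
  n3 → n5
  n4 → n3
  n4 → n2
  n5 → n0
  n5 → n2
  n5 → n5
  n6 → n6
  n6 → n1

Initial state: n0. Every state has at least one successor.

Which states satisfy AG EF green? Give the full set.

States satisfying EF green: {n0, n2, n3, n4, n5}.
States satisfying AG EF green: {n2}.

{n2}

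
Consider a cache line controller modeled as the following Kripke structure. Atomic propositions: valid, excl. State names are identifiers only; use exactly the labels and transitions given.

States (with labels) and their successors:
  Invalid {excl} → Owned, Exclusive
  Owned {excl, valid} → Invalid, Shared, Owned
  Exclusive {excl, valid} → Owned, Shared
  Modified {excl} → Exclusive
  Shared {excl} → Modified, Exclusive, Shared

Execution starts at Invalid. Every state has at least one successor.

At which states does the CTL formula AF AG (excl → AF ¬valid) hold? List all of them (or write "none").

States satisfying AG (excl → AF ¬valid): ∅.
States satisfying AF AG (excl → AF ¬valid): ∅.

none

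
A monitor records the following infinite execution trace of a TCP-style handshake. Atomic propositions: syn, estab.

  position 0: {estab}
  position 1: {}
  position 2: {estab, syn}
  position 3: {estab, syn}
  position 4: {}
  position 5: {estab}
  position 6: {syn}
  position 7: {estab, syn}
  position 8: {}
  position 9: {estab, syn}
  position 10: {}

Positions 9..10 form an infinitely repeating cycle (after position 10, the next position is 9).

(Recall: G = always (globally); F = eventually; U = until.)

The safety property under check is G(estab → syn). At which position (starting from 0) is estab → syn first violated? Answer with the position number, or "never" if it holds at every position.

At position 0 the labels are {estab}, so estab → syn is false there. This is the first violation.

0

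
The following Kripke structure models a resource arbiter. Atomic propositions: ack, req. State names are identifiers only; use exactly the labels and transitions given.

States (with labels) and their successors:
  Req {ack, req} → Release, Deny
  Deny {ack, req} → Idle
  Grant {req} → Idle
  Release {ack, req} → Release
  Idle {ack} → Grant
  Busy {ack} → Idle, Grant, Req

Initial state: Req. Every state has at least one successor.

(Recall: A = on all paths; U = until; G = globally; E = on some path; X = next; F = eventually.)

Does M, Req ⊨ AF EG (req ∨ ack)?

Holds

States satisfying EG (req ∨ ack): {Req, Deny, Grant, Release, Idle, Busy}.
States satisfying AF EG (req ∨ ack): {Req, Deny, Grant, Release, Idle, Busy}.
Req ∈ Sat(AF EG (req ∨ ack)).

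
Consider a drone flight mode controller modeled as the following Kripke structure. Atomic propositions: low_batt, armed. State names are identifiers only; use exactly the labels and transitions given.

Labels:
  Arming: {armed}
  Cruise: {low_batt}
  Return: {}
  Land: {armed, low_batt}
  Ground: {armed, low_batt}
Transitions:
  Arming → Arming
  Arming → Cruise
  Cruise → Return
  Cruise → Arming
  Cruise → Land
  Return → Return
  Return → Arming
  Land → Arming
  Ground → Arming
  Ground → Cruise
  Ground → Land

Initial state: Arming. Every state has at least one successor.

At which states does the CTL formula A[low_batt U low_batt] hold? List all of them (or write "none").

{Cruise, Land, Ground}

States satisfying low_batt: {Cruise, Land, Ground}.
States satisfying A[low_batt U low_batt]: {Cruise, Land, Ground}.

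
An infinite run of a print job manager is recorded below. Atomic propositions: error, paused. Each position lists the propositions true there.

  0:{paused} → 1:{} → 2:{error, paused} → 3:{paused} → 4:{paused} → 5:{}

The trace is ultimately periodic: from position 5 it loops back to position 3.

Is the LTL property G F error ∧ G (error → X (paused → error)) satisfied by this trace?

F error must hold at every position from 0 onward. It fails at position 3, so G F error is false.
error → X (paused → error) must hold at every position from 0 onward. It fails at position 2, so G (error → X (paused → error)) is false.
Positions where error holds: 2.
Check X (paused → error) at each: 2→fails.
At position 0: G F error is false; G (error → X (paused → error)) is false; so G F error ∧ G (error → X (paused → error)) is false.

Violated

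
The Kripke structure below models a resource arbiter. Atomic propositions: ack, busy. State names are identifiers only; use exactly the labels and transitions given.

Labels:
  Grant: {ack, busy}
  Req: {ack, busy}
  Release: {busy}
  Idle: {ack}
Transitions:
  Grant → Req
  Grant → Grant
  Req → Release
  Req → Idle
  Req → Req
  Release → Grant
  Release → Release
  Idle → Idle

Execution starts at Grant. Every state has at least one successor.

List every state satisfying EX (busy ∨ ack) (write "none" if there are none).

{Grant, Req, Release, Idle}

States satisfying busy ∨ ack: {Grant, Req, Release, Idle}.
States satisfying EX (busy ∨ ack): {Grant, Req, Release, Idle}.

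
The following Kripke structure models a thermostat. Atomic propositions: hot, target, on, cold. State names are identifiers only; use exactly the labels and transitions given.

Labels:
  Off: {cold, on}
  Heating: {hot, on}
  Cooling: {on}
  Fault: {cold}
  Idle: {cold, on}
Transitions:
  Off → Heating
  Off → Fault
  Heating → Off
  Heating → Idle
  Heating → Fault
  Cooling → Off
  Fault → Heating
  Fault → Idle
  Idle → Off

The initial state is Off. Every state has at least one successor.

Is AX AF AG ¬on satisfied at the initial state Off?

No

States satisfying AF AG ¬on: ∅.
States satisfying AX AF AG ¬on: ∅.
Off ∉ Sat(AX AF AG ¬on).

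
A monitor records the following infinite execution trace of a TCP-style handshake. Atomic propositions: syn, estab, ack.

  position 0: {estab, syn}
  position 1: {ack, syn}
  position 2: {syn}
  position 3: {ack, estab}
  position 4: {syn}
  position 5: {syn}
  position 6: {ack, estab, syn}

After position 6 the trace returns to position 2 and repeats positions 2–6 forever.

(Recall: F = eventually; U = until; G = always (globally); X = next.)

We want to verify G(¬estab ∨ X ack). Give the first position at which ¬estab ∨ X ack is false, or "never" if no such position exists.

Check ¬estab ∨ X ack at each position in order: 0 ✓, 1 ✓, 2 ✓.
At position 3 the labels are {ack, estab} and the next position 4 has {syn}, so ¬estab ∨ X ack is false there. This is the first violation.

3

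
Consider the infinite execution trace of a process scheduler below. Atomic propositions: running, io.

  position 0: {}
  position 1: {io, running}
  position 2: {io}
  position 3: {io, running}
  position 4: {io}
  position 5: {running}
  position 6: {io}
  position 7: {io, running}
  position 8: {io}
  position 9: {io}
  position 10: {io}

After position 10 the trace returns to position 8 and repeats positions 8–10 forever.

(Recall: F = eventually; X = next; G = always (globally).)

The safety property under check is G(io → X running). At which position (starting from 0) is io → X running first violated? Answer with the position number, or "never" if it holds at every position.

Check io → X running at each position in order: 0 ✓.
At position 1 the labels are {io, running} and the next position 2 has {io}, so io → X running is false there. This is the first violation.

1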